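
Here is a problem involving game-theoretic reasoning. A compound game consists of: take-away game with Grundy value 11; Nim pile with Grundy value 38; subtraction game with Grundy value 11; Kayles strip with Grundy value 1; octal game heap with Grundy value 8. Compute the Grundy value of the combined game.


By the Sprague-Grundy theorem, the Grundy value of a sum of games is the XOR of individual Grundy values.
take-away game: Grundy value = 11. Running XOR: 0 XOR 11 = 11
Nim pile: Grundy value = 38. Running XOR: 11 XOR 38 = 45
subtraction game: Grundy value = 11. Running XOR: 45 XOR 11 = 38
Kayles strip: Grundy value = 1. Running XOR: 38 XOR 1 = 39
octal game heap: Grundy value = 8. Running XOR: 39 XOR 8 = 47
The combined Grundy value is 47.

47


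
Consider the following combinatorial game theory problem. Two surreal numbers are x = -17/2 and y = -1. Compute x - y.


x = -17/2, y = -1
Converting to common denominator: 2
x = -17/2, y = -2/2
x - y = -17/2 - -1 = -15/2

-15/2


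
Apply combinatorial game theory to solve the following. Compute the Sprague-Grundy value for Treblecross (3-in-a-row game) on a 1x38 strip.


Treblecross: place X on empty cells; 3-in-a-row wins.
Playing within two cells of an existing X lets the opponent win at once, so sensible play treats the cells i-2..i+2 around each X as dead. The player left with no safe cell loses, so this is a normal-play take-away game on strips of safe cells.
Placing X at cell i (0-indexed) of a strip of k safe cells leaves independent strips of sizes max(0, i-2) and max(0, k-i-3). Hence G(k) = mex{ G(max(0,i-2)) XOR G(max(0,k-i-3)) : 0 <= i < k }, with G(0) = 0.
G(1): splits (0,0):0^0=0 -> mex({0}) = 1
G(2): splits (0,0):0^0=0 -> mex({0}) = 1
G(3): splits (0,0):0^0=0 -> mex({0}) = 1
G(4): splits (0,1):0^1=1 (0,0):0^0=0 -> mex({0, 1}) = 2
G(5): splits (0,2):0^1=1 (0,1):0^1=1 (0,0):0^0=0 -> mex({0, 1}) = 2
G(6) = mex({1}) = 0
G(7) = mex({0, 1, 2}) = 3
G(8) = mex({0, 1, 2}) = 3
G(9) = mex({0, 2}) = 1
G(10) = mex({0, 2, 3}) = 1
G(11) = mex({0, 3}) = 1
G(12) = mex({1, 3}) = 0
G(13) = mex({0, 1, 2, 3}) = 4
G(14) = mex({0, 1, 2}) = 3
G(15) = mex({0, 1, 2}) = 3
G(16) = mex({0, 1, 2, 4}) = 3
G(17) = mex({0, 1, 3, 4}) = 2
G(18) = mex({0, 1, 3, 4}) = 2
G(19) = mex({0, 1, 3, 5}) = 2
G(20) = mex({0, 1, 2, 3, 5}) = 4
G(21) = mex({0, 1, 2, 3, 5}) = 4
G(22) = mex({1, 2, 6}) = 0
G(23) = mex({0, 1, 2, 3, 4, 6}) = 5
G(24) = mex({0, 1, 2, 3, 4}) = 5
G(25) = mex({0, 1, 3, 4, 7}) = 2
G(26) = mex({0, 1, 3, 4, 5, 7}) = 2
G(27) = mex({0, 1, 3, 5}) = 2
G(28) = mex({0, 1, 2, 5}) = 3
G(29) = mex({0, 1, 2, 4, 5, 6}) = 3
G(30) = mex({1, 2, 4, 6}) = 0
G(31) = mex({0, 1, 2, 3, 4, 6}) = 5
G(32) = mex({1, 2, 3, 4, 7}) = 0
G(33) = mex({0, 3, 7}) = 1
G(34) = mex({0, 2, 3, 5, 7}) = 1
G(35) = mex({0, 2, 3, 5, 6}) = 1
G(36) = mex({0, 1, 2, 5, 6}) = 3
G(37) = mex({0, 1, 2, 4, 5, 6}) = 3
G(38) = mex({0, 1, 2, 4}) = 3
Therefore G(38) = 3.

3


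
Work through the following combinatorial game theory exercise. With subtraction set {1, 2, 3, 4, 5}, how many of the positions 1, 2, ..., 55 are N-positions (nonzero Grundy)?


Subtraction set S = {1, 2, 3, 4, 5}, so G(n) = n mod 6.
G(n) = 0 when n is a multiple of 6.
Multiples of 6 in [1, 55]: 9
N-positions (nonzero Grundy) = 55 - 9 = 46

46


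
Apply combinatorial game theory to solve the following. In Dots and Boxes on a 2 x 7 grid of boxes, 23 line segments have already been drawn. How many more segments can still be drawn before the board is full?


Grid: 2 x 7 boxes, i.e. 3 rows and 8 columns of dots.
Horizontal edges: (rows + 1) * cols = 3 * 7 = 21
Vertical edges: rows * (cols + 1) = 2 * 8 = 16
Total edges: 21 + 16 = 37
Edges drawn: 23
Remaining: 37 - 23 = 14

14


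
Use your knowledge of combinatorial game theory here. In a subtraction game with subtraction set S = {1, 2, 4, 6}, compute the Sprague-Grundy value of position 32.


The subtraction set is S = {1, 2, 4, 6}.
G(k) = mex{ G(k - s) : s in S, s <= k }. We compute iteratively: G(0) = 0.
G(1) = mex({0}) = 1
G(2) = mex({0, 1}) = 2
G(3) = mex({1, 2}) = 0
G(4) = mex({0, 2}) = 1
G(5) = mex({0, 1}) = 2
G(6) = mex({0, 1, 2}) = 3
G(7) = mex({0, 1, 2, 3}) = 4
G(8) = mex({1, 2, 3, 4}) = 0
G(9) = mex({0, 2, 4}) = 1
G(10) = mex({0, 1, 3}) = 2
G(11) = mex({1, 2, 4}) = 0
G(12) = mex({0, 2, 3}) = 1
G(13) = mex({0, 1, 4}) = 2
Observe that G(8)..G(13) = 0, 1, 2, 0, 1, 2 repeats G(0)..G(5) = 0, 1, 2, 0, 1, 2.
For k >= max(S) = 6, G(k) is determined by the previous 6 values G(k-6)..G(k-1); a window of 6 consecutive values has recurred shifted by 8, so by induction G(k + 8) = G(k) for all k >= 0: the sequence is periodic from the start with period 8.
One period: G(0..7) = 0, 1, 2, 0, 1, 2, 3, 4.
32 mod 8 = 0, so G(32) = G(0) = 0.

0


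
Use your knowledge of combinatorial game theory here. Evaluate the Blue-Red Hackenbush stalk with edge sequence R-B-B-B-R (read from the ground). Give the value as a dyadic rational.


Edges (from ground): R-B-B-B-R
By Berlekamp's sign-expansion rule, a Blue-Red Hackenbush stalk has the value of the surreal number whose sign sequence is the edge sequence with B -> + and R -> -.
Sign sequence: -+++-
Trace the sign expansion in the surreal number tree, starting from 0:
Edge 1: R (sign -) -> bounds (-inf, 0), value = -1
Edge 2: B (sign +) -> bounds (-1, 0), value = -1/2
Edge 3: B (sign +) -> bounds (-1/2, 0), value = -1/4
Edge 4: B (sign +) -> bounds (-1/4, 0), value = -1/8
Edge 5: R (sign -) -> bounds (-1/4, -1/8), value = -3/16
Game value = -3/16

-3/16


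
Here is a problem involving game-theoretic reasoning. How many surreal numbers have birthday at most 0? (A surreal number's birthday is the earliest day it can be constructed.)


Day 0: {|} = 0 is born. Count = 1.
Day n: the number of surreal numbers born by day n is 2^(n+1) - 1.
By day 0: 2^1 - 1 = 1
By day 0: 1 surreal numbers.

1


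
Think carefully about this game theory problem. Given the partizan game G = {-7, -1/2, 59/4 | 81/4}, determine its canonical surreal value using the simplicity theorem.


Left options: {-7, -1/2, 59/4}, max = 59/4
Right options: {81/4}, min = 81/4
All options are numbers and max(Left) < min(Right), so by the simplicity theorem the value is the simplest (earliest-born) number strictly between 59/4 and 81/4.
Integers 15 through 20 all lie strictly between 59/4 and 81/4.
Among integers, the simplest (lowest birthday = smallest |n|; 0 is born on day 0, +-n on day n) is 15.
No non-integer in the interval can be simpler: if x is a non-integer in the interval, then floor(x) or ceil(x) also lies in the interval (the interval contains an integer), and both are proper prefixes of x's sign expansion, i.e. born earlier. So the game value is 15.
Game value = 15

15


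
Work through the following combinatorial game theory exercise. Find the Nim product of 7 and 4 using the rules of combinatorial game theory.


Nim multiplication is bilinear over XOR: (u XOR v) * w = (u*w) XOR (v*w).
So we split each operand into its bit components and XOR the pairwise Nim products.
7 = 1 + 2 + 4 (as XOR of powers of 2).
4 = 4 (as XOR of powers of 2).
Using the standard Nim-product table on single bits:
  2*2 = 3,   2*4 = 8,   2*8 = 12,
  4*4 = 6,   4*8 = 11,  8*8 = 13,
and  1*x = x (identity), k*l = l*k (commutative).
Pairwise Nim products:
  1 * 4 = 4
  2 * 4 = 8
  4 * 4 = 6
XOR them: 4 XOR 8 XOR 6 = 10.
Result: 7 * 4 = 10 (in Nim).

10


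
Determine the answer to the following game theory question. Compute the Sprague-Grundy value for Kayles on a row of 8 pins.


Kayles: a move removes 1 or 2 adjacent pins from a contiguous row.
Removing pins from a row of k leaves two independent rows (a, b) with a + b = k - 1 (one pin) or a + b = k - 2 (two pins); an end removal gives a = 0.
By Sprague-Grundy, G(k) = mex{ G(a) XOR G(b) } over all these splits. G(0) = 0.
G(1): splits (0,0):0^0=0 -> mex({0}) = 1
G(2): splits (0,1):0^1=1 (0,0):0^0=0 -> mex({0, 1}) = 2
G(3): splits (0,2):0^2=2 (1,1):1^1=0 (0,1):0^1=1 -> mex({0, 1, 2}) = 3
G(4): splits (0,3):0^3=3 (1,2):1^2=3 (0,2):0^2=2 (1,1):1^1=0 -> mex({0, 2, 3}) = 1
G(5): splits (0,4):0^1=1 (1,3):1^3=2 (2,2):2^2=0 (0,3):0^3=3 (1,2):1^2=3 -> mex({0, 1, 2, 3}) = 4
G(6) = mex({0, 1, 2, 4}) = 3
G(7) = mex({0, 1, 3, 4, 5}) = 2
G(8) = mex({0, 2, 3, 5, 6}) = 1
Therefore G(8) = 1.

1


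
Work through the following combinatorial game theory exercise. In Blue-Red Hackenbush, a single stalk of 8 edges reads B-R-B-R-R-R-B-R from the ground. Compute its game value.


Edges (from ground): B-R-B-R-R-R-B-R
By Berlekamp's sign-expansion rule, a Blue-Red Hackenbush stalk has the value of the surreal number whose sign sequence is the edge sequence with B -> + and R -> -.
Sign sequence: +-+---+-
Trace the sign expansion in the surreal number tree, starting from 0:
Edge 1: B (sign +) -> bounds (0, +inf), value = 1
Edge 2: R (sign -) -> bounds (0, 1), value = 1/2
Edge 3: B (sign +) -> bounds (1/2, 1), value = 3/4
Edge 4: R (sign -) -> bounds (1/2, 3/4), value = 5/8
Edge 5: R (sign -) -> bounds (1/2, 5/8), value = 9/16
Edge 6: R (sign -) -> bounds (1/2, 9/16), value = 17/32
Edge 7: B (sign +) -> bounds (17/32, 9/16), value = 35/64
Edge 8: R (sign -) -> bounds (17/32, 35/64), value = 69/128
Game value = 69/128

69/128


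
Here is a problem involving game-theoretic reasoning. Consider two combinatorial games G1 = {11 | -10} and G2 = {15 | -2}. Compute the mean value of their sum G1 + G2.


G1 = {11 | -10}, G2 = {15 | -2}
Each is a switch {a | b} with numbers a > b; its mean value is (a + b)/2, and mean value is additive over game sums: m(G1 + G2) = m(G1) + m(G2).
Mean of G1 = (11 + (-10))/2 = 1/2 = 1/2
Mean of G2 = (15 + (-2))/2 = 13/2 = 13/2
Mean of G1 + G2 = 1/2 + 13/2 = 7

7


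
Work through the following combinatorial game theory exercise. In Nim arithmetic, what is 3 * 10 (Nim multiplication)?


Nim multiplication is bilinear over XOR: (u XOR v) * w = (u*w) XOR (v*w).
So we split each operand into its bit components and XOR the pairwise Nim products.
3 = 1 + 2 (as XOR of powers of 2).
10 = 2 + 8 (as XOR of powers of 2).
Using the standard Nim-product table on single bits:
  2*2 = 3,   2*4 = 8,   2*8 = 12,
  4*4 = 6,   4*8 = 11,  8*8 = 13,
and  1*x = x (identity), k*l = l*k (commutative).
Pairwise Nim products:
  1 * 2 = 2
  1 * 8 = 8
  2 * 2 = 3
  2 * 8 = 12
XOR them: 2 XOR 8 XOR 3 XOR 12 = 5.
Result: 3 * 10 = 5 (in Nim).

5


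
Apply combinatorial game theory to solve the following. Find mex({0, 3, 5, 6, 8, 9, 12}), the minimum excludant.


Set = {0, 3, 5, 6, 8, 9, 12}
0 is in the set.
1 is NOT in the set. This is the mex.
mex = 1

1


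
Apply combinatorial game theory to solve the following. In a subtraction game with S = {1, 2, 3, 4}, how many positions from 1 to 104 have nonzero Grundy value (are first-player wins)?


Subtraction set S = {1, 2, 3, 4}, so G(n) = n mod 5.
G(n) = 0 when n is a multiple of 5.
Multiples of 5 in [1, 104]: 20
N-positions (nonzero Grundy) = 104 - 20 = 84

84


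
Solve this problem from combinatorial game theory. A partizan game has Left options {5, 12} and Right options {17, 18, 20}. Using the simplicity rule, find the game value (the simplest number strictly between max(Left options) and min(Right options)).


Left options: {5, 12}, max = 12
Right options: {17, 18, 20}, min = 17
All options are numbers and max(Left) < min(Right), so by the simplicity theorem the value is the simplest (earliest-born) number strictly between 12 and 17.
Integers 13 through 16 all lie strictly between 12 and 17.
Among integers, the simplest (lowest birthday = smallest |n|; 0 is born on day 0, +-n on day n) is 13.
No non-integer in the interval can be simpler: if x is a non-integer in the interval, then floor(x) or ceil(x) also lies in the interval (the interval contains an integer), and both are proper prefixes of x's sign expansion, i.e. born earlier. So the game value is 13.
Game value = 13

13


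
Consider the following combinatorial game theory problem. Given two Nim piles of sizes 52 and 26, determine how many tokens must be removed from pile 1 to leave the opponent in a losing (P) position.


Piles: 52 and 26
Current XOR: 52 XOR 26 = 46 (non-zero, so this is an N-position).
To make the XOR zero, we need to find a move that balances the piles.
For pile 1 (size 52): target = 52 XOR 46 = 26
We reduce pile 1 from 52 to 26.
Tokens removed: 52 - 26 = 26
Verification: 26 XOR 26 = 0

26


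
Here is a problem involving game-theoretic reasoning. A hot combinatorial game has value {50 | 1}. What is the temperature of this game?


The game is {50 | 1}, a switch {a | b} with numbers a > b.
Cooling {a | b} by t gives {a - t | b + t}, which stops being hot when a - t = b + t, i.e. at t = (a - b)/2. So the temperature of a switch is (a - b)/2.
Temperature = (Left option - Right option) / 2
= (50 - (1)) / 2
= 49 / 2
= 49/2

49/2


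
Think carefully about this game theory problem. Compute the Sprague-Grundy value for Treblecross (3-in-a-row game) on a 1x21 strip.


Treblecross: place X on empty cells; 3-in-a-row wins.
Playing within two cells of an existing X lets the opponent win at once, so sensible play treats the cells i-2..i+2 around each X as dead. The player left with no safe cell loses, so this is a normal-play take-away game on strips of safe cells.
Placing X at cell i (0-indexed) of a strip of k safe cells leaves independent strips of sizes max(0, i-2) and max(0, k-i-3). Hence G(k) = mex{ G(max(0,i-2)) XOR G(max(0,k-i-3)) : 0 <= i < k }, with G(0) = 0.
G(1): splits (0,0):0^0=0 -> mex({0}) = 1
G(2): splits (0,0):0^0=0 -> mex({0}) = 1
G(3): splits (0,0):0^0=0 -> mex({0}) = 1
G(4): splits (0,1):0^1=1 (0,0):0^0=0 -> mex({0, 1}) = 2
G(5): splits (0,2):0^1=1 (0,1):0^1=1 (0,0):0^0=0 -> mex({0, 1}) = 2
G(6) = mex({1}) = 0
G(7) = mex({0, 1, 2}) = 3
G(8) = mex({0, 1, 2}) = 3
G(9) = mex({0, 2}) = 1
G(10) = mex({0, 2, 3}) = 1
G(11) = mex({0, 3}) = 1
G(12) = mex({1, 3}) = 0
G(13) = mex({0, 1, 2, 3}) = 4
G(14) = mex({0, 1, 2}) = 3
G(15) = mex({0, 1, 2}) = 3
G(16) = mex({0, 1, 2, 4}) = 3
G(17) = mex({0, 1, 3, 4}) = 2
G(18) = mex({0, 1, 3, 4}) = 2
G(19) = mex({0, 1, 3, 5}) = 2
G(20) = mex({0, 1, 2, 3, 5}) = 4
G(21) = mex({0, 1, 2, 3, 5}) = 4
Therefore G(21) = 4.

4


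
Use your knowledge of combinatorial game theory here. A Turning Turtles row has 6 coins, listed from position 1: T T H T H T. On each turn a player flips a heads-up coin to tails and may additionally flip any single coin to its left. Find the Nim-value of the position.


Coins: T T H T H T
Key fact: a single head at position k behaves exactly like a Nim heap of size k (turning it to T and optionally flipping a coin at j < k corresponds to moving the heap from k to j, or to 0), and heads combine as a disjunctive sum (two heads at the same place would cancel, matching j XOR j = 0). So the Nim-value is the XOR of the 1-indexed positions of the heads.
Face-up positions (1-indexed): [3, 5]
XOR 0 with 3: 0 XOR 3 = 3
XOR 3 with 5: 3 XOR 5 = 6
Nim-value = 6

6


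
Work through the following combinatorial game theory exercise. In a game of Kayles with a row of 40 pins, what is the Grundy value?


Kayles: a move removes 1 or 2 adjacent pins from a contiguous row.
Removing pins from a row of k leaves two independent rows (a, b) with a + b = k - 1 (one pin) or a + b = k - 2 (two pins); an end removal gives a = 0.
By Sprague-Grundy, G(k) = mex{ G(a) XOR G(b) } over all these splits. G(0) = 0.
G(1): splits (0,0):0^0=0 -> mex({0}) = 1
G(2): splits (0,1):0^1=1 (0,0):0^0=0 -> mex({0, 1}) = 2
G(3): splits (0,2):0^2=2 (1,1):1^1=0 (0,1):0^1=1 -> mex({0, 1, 2}) = 3
G(4): splits (0,3):0^3=3 (1,2):1^2=3 (0,2):0^2=2 (1,1):1^1=0 -> mex({0, 2, 3}) = 1
G(5): splits (0,4):0^1=1 (1,3):1^3=2 (2,2):2^2=0 (0,3):0^3=3 (1,2):1^2=3 -> mex({0, 1, 2, 3}) = 4
G(6) = mex({0, 1, 2, 4}) = 3
G(7) = mex({0, 1, 3, 4, 5}) = 2
G(8) = mex({0, 2, 3, 5, 6}) = 1
G(9) = mex({0, 1, 2, 3, 6, 7}) = 4
G(10) = mex({0, 1, 3, 4, 5, 7}) = 2
G(11) = mex({0, 1, 2, 3, 4, 5}) = 6
G(12) = mex({0, 1, 2, 3, 5, 6, 7}) = 4
G(13) = mex({0, 2, 3, 4, 6, 7}) = 1
G(14) = mex({0, 1, 4, 5, 6, 7}) = 2
G(15) = mex({0, 1, 2, 3, 4, 5, 6}) = 7
G(16) = mex({0, 2, 3, 5, 6, 7}) = 1
G(17) = mex({0, 1, 2, 3, 5, 6, 7}) = 4
G(18) = mex({0, 1, 2, 4, 5, 6}) = 3
G(19) = mex({0, 1, 3, 4, 5, 7}) = 2
G(20) = mex({0, 2, 3, 4, 5, 6, 7}) = 1
G(21) = mex({0, 1, 2, 3, 5, 6, 7}) = 4
G(22) = mex({0, 1, 2, 3, 4, 5, 7}) = 6
G(23) = mex({0, 1, 2, 3, 4, 5, 6}) = 7
G(24) = mex({0, 1, 2, 3, 5, 6, 7}) = 4
G(25) = mex({0, 2, 3, 4, 6, 7}) = 1
G(26) = mex({0, 1, 3, 4, 5, 6, 7}) = 2
G(27) = mex({0, 1, 2, 3, 4, 5, 6, 7}) = 8
G(28) = mex({0, 1, 2, 3, 4, 6, 7, 8}) = 5
G(29) = mex({0, 1, 2, 3, 5, 6, 7, 8, 9}) = 4
G(30) = mex({0, 1, 2, 3, 4, 5, 6, 9, 10}) = 7
G(31) = mex({0, 1, 3, 4, 5, 7, 10, 11}) = 2
G(32) = mex({0, 2, 3, 4, 5, 6, 7, 9, 11}) = 1
G(33) = mex({0, 1, 2, 3, 4, 5, 6, 7, 9, 12}) = 8
G(34) = mex({0, 1, 2, 3, 4, 5, 7, 8, 11, 12}) = 6
G(35) = mex({0, 1, 2, 3, 4, 5, 6, 8, 9, 10, 11}) = 7
G(36) = mex({0, 1, 2, 3, 5, 6, 7, 9, 10}) = 4
G(37) = mex({0, 2, 3, 4, 6, 7, 9, 10, 11, 12}) = 1
G(38) = mex({0, 1, 3, 4, 5, 6, 7, 9, 10, 11, 12}) = 2
G(39) = mex({0, 1, 2, 4, 5, 6, 7, 9, 10, 12, 14}) = 3
G(40) = mex({0, 2, 3, 4, 6, 7, 11, 12, 14}) = 1
Therefore G(40) = 1.

1


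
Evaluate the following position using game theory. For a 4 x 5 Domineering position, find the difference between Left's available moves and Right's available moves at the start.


Board is 4 x 5 (rows x cols).
Left (vertical) placements: (rows-1) * cols = 3 * 5 = 15
Right (horizontal) placements: rows * (cols-1) = 4 * 4 = 16
Advantage = Left - Right = 15 - 16 = -1

-1


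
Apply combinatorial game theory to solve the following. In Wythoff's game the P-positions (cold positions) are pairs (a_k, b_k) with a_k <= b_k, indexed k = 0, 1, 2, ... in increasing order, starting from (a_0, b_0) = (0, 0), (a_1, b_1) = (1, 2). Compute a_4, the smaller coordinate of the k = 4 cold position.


By Wythoff's theorem, a_k = floor(k * phi) and b_k = floor(k * phi^2) = a_k + k, where phi = (1 + sqrt(5))/2 is the golden ratio.
phi = (1 + sqrt(5))/2 = 1.618034
k = 4
k * phi = 4 * 1.618034 = 6.472136
a_4 = floor(k * phi) = 6

6


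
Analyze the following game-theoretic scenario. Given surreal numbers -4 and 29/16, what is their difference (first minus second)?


x = -4, y = 29/16
Converting to common denominator: 16
x = -64/16, y = 29/16
x - y = -4 - 29/16 = -93/16

-93/16


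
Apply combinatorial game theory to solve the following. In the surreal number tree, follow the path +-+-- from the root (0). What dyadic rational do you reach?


Sign expansion: +-+--
Rule: track bounds (lo, hi), initially (-inf, +inf). On '+', the current value becomes lo and we move to the simplest number in (value, hi): value + 1 if hi = +inf, otherwise the midpoint (value + hi)/2. On '-', the current value becomes hi and we move to value - 1 if lo = -inf, otherwise the midpoint (lo + value)/2.
Start at 0.
Step 1: sign = +, move right. Bounds: (0, +inf). Value = 1
Step 2: sign = -, move left. Bounds: (0, 1). Value = 1/2
Step 3: sign = +, move right. Bounds: (1/2, 1). Value = 3/4
Step 4: sign = -, move left. Bounds: (1/2, 3/4). Value = 5/8
Step 5: sign = -, move left. Bounds: (1/2, 5/8). Value = 9/16
The surreal number with sign expansion +-+-- is 9/16.

9/16


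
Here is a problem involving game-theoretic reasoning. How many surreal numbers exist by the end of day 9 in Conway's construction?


Day 0: {|} = 0 is born. Count = 1.
Day n: the number of surreal numbers born by day n is 2^(n+1) - 1.
By day 0: 2^1 - 1 = 1
By day 1: 2^2 - 1 = 3
By day 2: 2^3 - 1 = 7
By day 3: 2^4 - 1 = 15
By day 4: 2^5 - 1 = 31
By day 5: 2^6 - 1 = 63
By day 6: 2^7 - 1 = 127
By day 7: 2^8 - 1 = 255
By day 8: 2^9 - 1 = 511
By day 9: 2^10 - 1 = 1023
By day 9: 1023 surreal numbers.

1023


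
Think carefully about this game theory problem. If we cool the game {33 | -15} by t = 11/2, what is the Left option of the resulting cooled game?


Original game: {33 | -15} (a switch {a | b} with a > b).
Cooling by t (for t below the temperature (a - b)/2 = 24) taxes each move by t: {a | b} cooled by t is {a - t | b + t}.
Cooling amount: t = 11/2
Cooled Left option: 33 - 11/2 = 55/2
Cooled Right option: -15 + 11/2 = -19/2
Cooled game: {55/2 | -19/2}
Left option = 55/2

55/2


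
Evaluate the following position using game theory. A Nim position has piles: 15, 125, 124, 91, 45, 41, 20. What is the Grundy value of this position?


We need the XOR (exclusive or) of all pile sizes.
After XOR-ing pile 1 (size 15): 0 XOR 15 = 15
After XOR-ing pile 2 (size 125): 15 XOR 125 = 114
After XOR-ing pile 3 (size 124): 114 XOR 124 = 14
After XOR-ing pile 4 (size 91): 14 XOR 91 = 85
After XOR-ing pile 5 (size 45): 85 XOR 45 = 120
After XOR-ing pile 6 (size 41): 120 XOR 41 = 81
After XOR-ing pile 7 (size 20): 81 XOR 20 = 69
The Nim-value of this position is 69.

69


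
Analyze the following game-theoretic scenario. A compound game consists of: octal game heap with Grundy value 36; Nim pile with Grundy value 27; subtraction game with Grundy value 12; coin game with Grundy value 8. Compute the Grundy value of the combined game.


By the Sprague-Grundy theorem, the Grundy value of a sum of games is the XOR of individual Grundy values.
octal game heap: Grundy value = 36. Running XOR: 0 XOR 36 = 36
Nim pile: Grundy value = 27. Running XOR: 36 XOR 27 = 63
subtraction game: Grundy value = 12. Running XOR: 63 XOR 12 = 51
coin game: Grundy value = 8. Running XOR: 51 XOR 8 = 59
The combined Grundy value is 59.

59


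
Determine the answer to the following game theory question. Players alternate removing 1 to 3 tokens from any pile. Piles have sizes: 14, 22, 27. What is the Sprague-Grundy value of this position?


Subtraction set: {1, 2, 3}
For this subtraction set, G(n) = n mod 4 (period = max + 1 = 4).
Pile 1 (size 14): G(14) = 14 mod 4 = 2
Pile 2 (size 22): G(22) = 22 mod 4 = 2
Pile 3 (size 27): G(27) = 27 mod 4 = 3
Total Grundy value = XOR of all: 2 XOR 2 XOR 3 = 3

3


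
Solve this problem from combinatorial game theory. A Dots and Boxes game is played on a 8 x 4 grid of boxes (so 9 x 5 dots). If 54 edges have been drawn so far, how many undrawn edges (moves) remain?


Grid: 8 x 4 boxes, i.e. 9 rows and 5 columns of dots.
Horizontal edges: (rows + 1) * cols = 9 * 4 = 36
Vertical edges: rows * (cols + 1) = 8 * 5 = 40
Total edges: 36 + 40 = 76
Edges drawn: 54
Remaining: 76 - 54 = 22

22


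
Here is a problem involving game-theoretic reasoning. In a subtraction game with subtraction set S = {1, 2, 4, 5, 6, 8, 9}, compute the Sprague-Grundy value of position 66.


The subtraction set is S = {1, 2, 4, 5, 6, 8, 9}.
G(k) = mex{ G(k - s) : s in S, s <= k }. We compute iteratively: G(0) = 0.
G(1) = mex({0}) = 1
G(2) = mex({0, 1}) = 2
G(3) = mex({1, 2}) = 0
G(4) = mex({0, 2}) = 1
G(5) = mex({0, 1}) = 2
G(6) = mex({0, 1, 2}) = 3
G(7) = mex({0, 1, 2, 3}) = 4
G(8) = mex({0, 1, 2, 3, 4}) = 5
G(9) = mex({0, 1, 2, 4, 5}) = 3
G(10) = mex({1, 2, 3, 5}) = 0
G(11) = mex({0, 2, 3, 4}) = 1
G(12) = mex({0, 1, 3, 4, 5}) = 2
G(13) = mex({1, 2, 3, 4, 5}) = 0
G(14) = mex({0, 2, 3, 5}) = 1
G(15) = mex({0, 1, 3, 4}) = 2
G(16) = mex({0, 1, 2, 4, 5}) = 3
G(17) = mex({0, 1, 2, 3, 5}) = 4
G(18) = mex({0, 1, 2, 3, 4}) = 5
Observe that G(10)..G(18) = 0, 1, 2, 0, 1, 2, 3, 4, 5 repeats G(0)..G(8) = 0, 1, 2, 0, 1, 2, 3, 4, 5.
For k >= max(S) = 9, G(k) is determined by the previous 9 values G(k-9)..G(k-1); a window of 9 consecutive values has recurred shifted by 10, so by induction G(k + 10) = G(k) for all k >= 0: the sequence is periodic from the start with period 10.
One period: G(0..9) = 0, 1, 2, 0, 1, 2, 3, 4, 5, 3.
66 mod 10 = 6, so G(66) = G(6) = 3.

3


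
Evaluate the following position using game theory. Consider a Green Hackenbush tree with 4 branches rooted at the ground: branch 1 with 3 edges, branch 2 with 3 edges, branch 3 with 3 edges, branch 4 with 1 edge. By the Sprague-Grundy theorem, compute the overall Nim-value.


The tree has 4 branches from the ground vertex.
In Green Hackenbush, the Nim-value of a simple path of length k is k.
Branch 1: length 3, Nim-value = 3
Branch 2: length 3, Nim-value = 3
Branch 3: length 3, Nim-value = 3
Branch 4: length 1, Nim-value = 1
Total Nim-value = XOR of all branch values:
0 XOR 3 = 3
3 XOR 3 = 0
0 XOR 3 = 3
3 XOR 1 = 2
Nim-value of the tree = 2

2


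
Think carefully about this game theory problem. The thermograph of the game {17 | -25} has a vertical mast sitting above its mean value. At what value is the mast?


Game = {17 | -25}, a switch {a | b} with numbers a > b.
Its thermograph has left wall a - t and right wall b + t, which meet at t = (a - b)/2, where both equal (a + b)/2. So the mast (mean value) is at (a + b)/2.
Mean = (17 + (-25))/2 = -8/2 = -4

-4


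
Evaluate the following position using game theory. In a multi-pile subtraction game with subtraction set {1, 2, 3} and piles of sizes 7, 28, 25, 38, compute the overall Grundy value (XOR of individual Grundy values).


Subtraction set: {1, 2, 3}
For this subtraction set, G(n) = n mod 4 (period = max + 1 = 4).
Pile 1 (size 7): G(7) = 7 mod 4 = 3
Pile 2 (size 28): G(28) = 28 mod 4 = 0
Pile 3 (size 25): G(25) = 25 mod 4 = 1
Pile 4 (size 38): G(38) = 38 mod 4 = 2
Total Grundy value = XOR of all: 3 XOR 0 XOR 1 XOR 2 = 0

0


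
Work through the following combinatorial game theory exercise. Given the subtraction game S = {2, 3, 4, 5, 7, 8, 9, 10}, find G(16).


The subtraction set is S = {2, 3, 4, 5, 7, 8, 9, 10}.
G(k) = mex{ G(k - s) : s in S, s <= k }. We compute iteratively: G(0) = 0.
G(1) = mex({}) = 0
G(2) = mex({0}) = 1
G(3) = mex({0}) = 1
G(4) = mex({0, 1}) = 2
G(5) = mex({0, 1}) = 2
G(6) = mex({0, 1, 2}) = 3
G(7) = mex({0, 1, 2}) = 3
G(8) = mex({0, 1, 2, 3}) = 4
G(9) = mex({0, 1, 2, 3}) = 4
G(10) = mex({0, 1, 2, 3, 4}) = 5
G(11) = mex({0, 1, 2, 3, 4}) = 5
G(12) = mex({1, 2, 3, 4, 5}) = 0
G(13) = mex({1, 2, 3, 4, 5}) = 0
G(14) = mex({0, 2, 3, 4, 5}) = 1
G(15) = mex({0, 2, 3, 4, 5}) = 1
G(16) = mex({0, 1, 3, 4, 5}) = 2
Therefore G(16) = 2.

2


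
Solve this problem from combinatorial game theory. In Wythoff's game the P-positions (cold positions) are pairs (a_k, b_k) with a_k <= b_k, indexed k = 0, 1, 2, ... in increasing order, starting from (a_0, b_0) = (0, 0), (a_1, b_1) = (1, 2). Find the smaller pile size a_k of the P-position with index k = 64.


By Wythoff's theorem, a_k = floor(k * phi) and b_k = floor(k * phi^2) = a_k + k, where phi = (1 + sqrt(5))/2 is the golden ratio.
phi = (1 + sqrt(5))/2 = 1.618034
k = 64
k * phi = 64 * 1.618034 = 103.554175
a_64 = floor(k * phi) = 103

103


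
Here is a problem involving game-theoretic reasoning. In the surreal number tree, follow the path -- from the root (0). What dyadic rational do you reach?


Sign expansion: --
Rule: track bounds (lo, hi), initially (-inf, +inf). On '+', the current value becomes lo and we move to the simplest number in (value, hi): value + 1 if hi = +inf, otherwise the midpoint (value + hi)/2. On '-', the current value becomes hi and we move to value - 1 if lo = -inf, otherwise the midpoint (lo + value)/2.
Start at 0.
Step 1: sign = -, move left. Bounds: (-inf, 0). Value = -1
Step 2: sign = -, move left. Bounds: (-inf, -1). Value = -2
The surreal number with sign expansion -- is -2.

-2


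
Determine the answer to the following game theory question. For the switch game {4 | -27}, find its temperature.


The game is {4 | -27}, a switch {a | b} with numbers a > b.
Cooling {a | b} by t gives {a - t | b + t}, which stops being hot when a - t = b + t, i.e. at t = (a - b)/2. So the temperature of a switch is (a - b)/2.
Temperature = (Left option - Right option) / 2
= (4 - (-27)) / 2
= 31 / 2
= 31/2

31/2


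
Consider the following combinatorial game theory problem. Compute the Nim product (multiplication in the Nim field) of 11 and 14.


Nim multiplication is bilinear over XOR: (u XOR v) * w = (u*w) XOR (v*w).
So we split each operand into its bit components and XOR the pairwise Nim products.
11 = 1 + 2 + 8 (as XOR of powers of 2).
14 = 2 + 4 + 8 (as XOR of powers of 2).
Using the standard Nim-product table on single bits:
  2*2 = 3,   2*4 = 8,   2*8 = 12,
  4*4 = 6,   4*8 = 11,  8*8 = 13,
and  1*x = x (identity), k*l = l*k (commutative).
Pairwise Nim products:
  1 * 2 = 2
  1 * 4 = 4
  1 * 8 = 8
  2 * 2 = 3
  2 * 4 = 8
  2 * 8 = 12
  8 * 2 = 12
  8 * 4 = 11
  8 * 8 = 13
XOR them: 2 XOR 4 XOR 8 XOR 3 XOR 8 XOR 12 XOR 12 XOR 11 XOR 13 = 3.
Result: 11 * 14 = 3 (in Nim).

3


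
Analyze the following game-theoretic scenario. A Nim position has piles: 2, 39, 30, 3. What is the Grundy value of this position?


We need the XOR (exclusive or) of all pile sizes.
After XOR-ing pile 1 (size 2): 0 XOR 2 = 2
After XOR-ing pile 2 (size 39): 2 XOR 39 = 37
After XOR-ing pile 3 (size 30): 37 XOR 30 = 59
After XOR-ing pile 4 (size 3): 59 XOR 3 = 56
The Nim-value of this position is 56.

56


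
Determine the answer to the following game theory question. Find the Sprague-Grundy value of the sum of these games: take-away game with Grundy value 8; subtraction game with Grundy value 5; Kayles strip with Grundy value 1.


By the Sprague-Grundy theorem, the Grundy value of a sum of games is the XOR of individual Grundy values.
take-away game: Grundy value = 8. Running XOR: 0 XOR 8 = 8
subtraction game: Grundy value = 5. Running XOR: 8 XOR 5 = 13
Kayles strip: Grundy value = 1. Running XOR: 13 XOR 1 = 12
The combined Grundy value is 12.

12


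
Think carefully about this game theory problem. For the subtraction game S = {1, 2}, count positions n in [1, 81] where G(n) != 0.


Subtraction set S = {1, 2}, so G(n) = n mod 3.
G(n) = 0 when n is a multiple of 3.
Multiples of 3 in [1, 81]: 27
N-positions (nonzero Grundy) = 81 - 27 = 54

54


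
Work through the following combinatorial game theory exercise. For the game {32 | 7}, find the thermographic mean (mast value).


Game = {32 | 7}, a switch {a | b} with numbers a > b.
Its thermograph has left wall a - t and right wall b + t, which meet at t = (a - b)/2, where both equal (a + b)/2. So the mast (mean value) is at (a + b)/2.
Mean = (32 + (7))/2 = 39/2 = 39/2

39/2


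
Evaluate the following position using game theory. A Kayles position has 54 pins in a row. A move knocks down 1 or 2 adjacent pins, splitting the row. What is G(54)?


Kayles: a move removes 1 or 2 adjacent pins from a contiguous row.
Removing pins from a row of k leaves two independent rows (a, b) with a + b = k - 1 (one pin) or a + b = k - 2 (two pins); an end removal gives a = 0.
By Sprague-Grundy, G(k) = mex{ G(a) XOR G(b) } over all these splits. G(0) = 0.
G(1): splits (0,0):0^0=0 -> mex({0}) = 1
G(2): splits (0,1):0^1=1 (0,0):0^0=0 -> mex({0, 1}) = 2
G(3): splits (0,2):0^2=2 (1,1):1^1=0 (0,1):0^1=1 -> mex({0, 1, 2}) = 3
G(4): splits (0,3):0^3=3 (1,2):1^2=3 (0,2):0^2=2 (1,1):1^1=0 -> mex({0, 2, 3}) = 1
G(5): splits (0,4):0^1=1 (1,3):1^3=2 (2,2):2^2=0 (0,3):0^3=3 (1,2):1^2=3 -> mex({0, 1, 2, 3}) = 4
G(6) = mex({0, 1, 2, 4}) = 3
G(7) = mex({0, 1, 3, 4, 5}) = 2
G(8) = mex({0, 2, 3, 5, 6}) = 1
G(9) = mex({0, 1, 2, 3, 6, 7}) = 4
G(10) = mex({0, 1, 3, 4, 5, 7}) = 2
G(11) = mex({0, 1, 2, 3, 4, 5}) = 6
G(12) = mex({0, 1, 2, 3, 5, 6, 7}) = 4
G(13) = mex({0, 2, 3, 4, 6, 7}) = 1
G(14) = mex({0, 1, 4, 5, 6, 7}) = 2
G(15) = mex({0, 1, 2, 3, 4, 5, 6}) = 7
G(16) = mex({0, 2, 3, 5, 6, 7}) = 1
G(17) = mex({0, 1, 2, 3, 5, 6, 7}) = 4
G(18) = mex({0, 1, 2, 4, 5, 6}) = 3
G(19) = mex({0, 1, 3, 4, 5, 7}) = 2
G(20) = mex({0, 2, 3, 4, 5, 6, 7}) = 1
G(21) = mex({0, 1, 2, 3, 5, 6, 7}) = 4
G(22) = mex({0, 1, 2, 3, 4, 5, 7}) = 6
G(23) = mex({0, 1, 2, 3, 4, 5, 6}) = 7
G(24) = mex({0, 1, 2, 3, 5, 6, 7}) = 4
G(25) = mex({0, 2, 3, 4, 6, 7}) = 1
G(26) = mex({0, 1, 3, 4, 5, 6, 7}) = 2
G(27) = mex({0, 1, 2, 3, 4, 5, 6, 7}) = 8
G(28) = mex({0, 1, 2, 3, 4, 6, 7, 8}) = 5
G(29) = mex({0, 1, 2, 3, 5, 6, 7, 8, 9}) = 4
G(30) = mex({0, 1, 2, 3, 4, 5, 6, 9, 10}) = 7
G(31) = mex({0, 1, 3, 4, 5, 7, 10, 11}) = 2
G(32) = mex({0, 2, 3, 4, 5, 6, 7, 9, 11}) = 1
G(33) = mex({0, 1, 2, 3, 4, 5, 6, 7, 9, 12}) = 8
G(34) = mex({0, 1, 2, 3, 4, 5, 7, 8, 11, 12}) = 6
G(35) = mex({0, 1, 2, 3, 4, 5, 6, 8, 9, 10, 11}) = 7
G(36) = mex({0, 1, 2, 3, 5, 6, 7, 9, 10}) = 4
G(37) = mex({0, 2, 3, 4, 6, 7, 9, 10, 11, 12}) = 1
G(38) = mex({0, 1, 3, 4, 5, 6, 7, 9, 10, 11, 12}) = 2
G(39) = mex({0, 1, 2, 4, 5, 6, 7, 9, 10, 12, 14}) = 3
G(40) = mex({0, 2, 3, 4, 6, 7, 11, 12, 14}) = 1
G(41) = mex({0, 1, 2, 3, 5, 6, 7, 9, 10, 11, 12}) = 4
G(42) = mex({0, 1, 2, 3, 4, 5, 6, 9, 10}) = 7
G(43) = mex({0, 1, 3, 4, 5, 7, 9, 10, 12, 15}) = 2
G(44) = mex({0, 2, 3, 4, 5, 6, 7, 9, 10, 12, 15}) = 1
G(45) = mex({0, 1, 2, 3, 4, 5, 6, 7, 9, 10, 12, 14}) = 8
G(46) = mex({0, 1, 3, 4, 5, 7, 8, 11, 12, 14}) = 2
G(47) = mex({0, 1, 2, 3, 4, 5, 6, 8, 9, 10, 11, 12}) = 7
G(48) = mex({0, 1, 2, 3, 5, 6, 7, 9, 10}) = 4
G(49) = mex({0, 2, 3, 4, 6, 7, 9, 10, 11, 12, 15}) = 1
G(50) = mex({0, 1, 4, 5, 6, 7, 9, 11, 12, 14, 15}) = 2
G(51) = mex({0, 1, 2, 3, 4, 5, 6, 7, 9, 12, 14, 15}) = 8
G(52) = mex({0, 2, 3, 4, 5, 6, 7, 8, 11, 12, 15}) = 1
G(53) = mex({0, 1, 2, 3, 5, 6, 7, 8, 9, 10, 11, 12}) = 4
G(54) = mex({0, 1, 2, 3, 4, 5, 6, 9, 10}) = 7
Therefore G(54) = 7.

7


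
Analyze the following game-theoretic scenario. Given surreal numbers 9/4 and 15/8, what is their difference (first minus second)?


x = 9/4, y = 15/8
Converting to common denominator: 8
x = 18/8, y = 15/8
x - y = 9/4 - 15/8 = 3/8

3/8


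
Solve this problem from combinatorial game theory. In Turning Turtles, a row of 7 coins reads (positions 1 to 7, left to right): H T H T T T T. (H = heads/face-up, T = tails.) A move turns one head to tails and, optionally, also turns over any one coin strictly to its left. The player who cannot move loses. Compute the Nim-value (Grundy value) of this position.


Coins: H T H T T T T
Key fact: a single head at position k behaves exactly like a Nim heap of size k (turning it to T and optionally flipping a coin at j < k corresponds to moving the heap from k to j, or to 0), and heads combine as a disjunctive sum (two heads at the same place would cancel, matching j XOR j = 0). So the Nim-value is the XOR of the 1-indexed positions of the heads.
Face-up positions (1-indexed): [1, 3]
XOR 0 with 1: 0 XOR 1 = 1
XOR 1 with 3: 1 XOR 3 = 2
Nim-value = 2

2


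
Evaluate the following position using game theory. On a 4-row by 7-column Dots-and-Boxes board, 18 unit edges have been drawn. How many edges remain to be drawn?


Grid: 4 x 7 boxes, i.e. 5 rows and 8 columns of dots.
Horizontal edges: (rows + 1) * cols = 5 * 7 = 35
Vertical edges: rows * (cols + 1) = 4 * 8 = 32
Total edges: 35 + 32 = 67
Edges drawn: 18
Remaining: 67 - 18 = 49

49


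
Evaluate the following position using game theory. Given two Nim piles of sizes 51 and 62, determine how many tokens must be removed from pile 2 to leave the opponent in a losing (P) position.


Piles: 51 and 62
Current XOR: 51 XOR 62 = 13 (non-zero, so this is an N-position).
To make the XOR zero, we need to find a move that balances the piles.
For pile 2 (size 62): target = 62 XOR 13 = 51
We reduce pile 2 from 62 to 51.
Tokens removed: 62 - 51 = 11
Verification: 51 XOR 51 = 0

11


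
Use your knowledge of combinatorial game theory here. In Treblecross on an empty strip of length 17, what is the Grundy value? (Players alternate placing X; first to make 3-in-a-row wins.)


Treblecross: place X on empty cells; 3-in-a-row wins.
Playing within two cells of an existing X lets the opponent win at once, so sensible play treats the cells i-2..i+2 around each X as dead. The player left with no safe cell loses, so this is a normal-play take-away game on strips of safe cells.
Placing X at cell i (0-indexed) of a strip of k safe cells leaves independent strips of sizes max(0, i-2) and max(0, k-i-3). Hence G(k) = mex{ G(max(0,i-2)) XOR G(max(0,k-i-3)) : 0 <= i < k }, with G(0) = 0.
G(1): splits (0,0):0^0=0 -> mex({0}) = 1
G(2): splits (0,0):0^0=0 -> mex({0}) = 1
G(3): splits (0,0):0^0=0 -> mex({0}) = 1
G(4): splits (0,1):0^1=1 (0,0):0^0=0 -> mex({0, 1}) = 2
G(5): splits (0,2):0^1=1 (0,1):0^1=1 (0,0):0^0=0 -> mex({0, 1}) = 2
G(6) = mex({1}) = 0
G(7) = mex({0, 1, 2}) = 3
G(8) = mex({0, 1, 2}) = 3
G(9) = mex({0, 2}) = 1
G(10) = mex({0, 2, 3}) = 1
G(11) = mex({0, 3}) = 1
G(12) = mex({1, 3}) = 0
G(13) = mex({0, 1, 2, 3}) = 4
G(14) = mex({0, 1, 2}) = 3
G(15) = mex({0, 1, 2}) = 3
G(16) = mex({0, 1, 2, 4}) = 3
G(17) = mex({0, 1, 3, 4}) = 2
Therefore G(17) = 2.

2


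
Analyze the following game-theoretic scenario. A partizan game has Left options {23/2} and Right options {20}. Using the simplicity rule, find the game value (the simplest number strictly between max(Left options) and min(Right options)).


Left options: {23/2}, max = 23/2
Right options: {20}, min = 20
All options are numbers and max(Left) < min(Right), so by the simplicity theorem the value is the simplest (earliest-born) number strictly between 23/2 and 20.
Integers 12 through 19 all lie strictly between 23/2 and 20.
Among integers, the simplest (lowest birthday = smallest |n|; 0 is born on day 0, +-n on day n) is 12.
No non-integer in the interval can be simpler: if x is a non-integer in the interval, then floor(x) or ceil(x) also lies in the interval (the interval contains an integer), and both are proper prefixes of x's sign expansion, i.e. born earlier. So the game value is 12.
Game value = 12

12


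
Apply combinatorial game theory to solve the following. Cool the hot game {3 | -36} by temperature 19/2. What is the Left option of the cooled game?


Original game: {3 | -36} (a switch {a | b} with a > b).
Cooling by t (for t below the temperature (a - b)/2 = 39/2) taxes each move by t: {a | b} cooled by t is {a - t | b + t}.
Cooling amount: t = 19/2
Cooled Left option: 3 - 19/2 = -13/2
Cooled Right option: -36 + 19/2 = -53/2
Cooled game: {-13/2 | -53/2}
Left option = -13/2

-13/2


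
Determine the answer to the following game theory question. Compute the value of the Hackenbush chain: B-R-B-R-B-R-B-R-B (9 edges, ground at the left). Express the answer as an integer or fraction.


Edges (from ground): B-R-B-R-B-R-B-R-B
By Berlekamp's sign-expansion rule, a Blue-Red Hackenbush stalk has the value of the surreal number whose sign sequence is the edge sequence with B -> + and R -> -.
Sign sequence: +-+-+-+-+
Trace the sign expansion in the surreal number tree, starting from 0:
Edge 1: B (sign +) -> bounds (0, +inf), value = 1
Edge 2: R (sign -) -> bounds (0, 1), value = 1/2
Edge 3: B (sign +) -> bounds (1/2, 1), value = 3/4
Edge 4: R (sign -) -> bounds (1/2, 3/4), value = 5/8
Edge 5: B (sign +) -> bounds (5/8, 3/4), value = 11/16
Edge 6: R (sign -) -> bounds (5/8, 11/16), value = 21/32
Edge 7: B (sign +) -> bounds (21/32, 11/16), value = 43/64
Edge 8: R (sign -) -> bounds (21/32, 43/64), value = 85/128
Edge 9: B (sign +) -> bounds (85/128, 43/64), value = 171/256
Game value = 171/256

171/256


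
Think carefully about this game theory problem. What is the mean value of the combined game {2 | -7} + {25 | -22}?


G1 = {2 | -7}, G2 = {25 | -22}
Each is a switch {a | b} with numbers a > b; its mean value is (a + b)/2, and mean value is additive over game sums: m(G1 + G2) = m(G1) + m(G2).
Mean of G1 = (2 + (-7))/2 = -5/2 = -5/2
Mean of G2 = (25 + (-22))/2 = 3/2 = 3/2
Mean of G1 + G2 = -5/2 + 3/2 = -1

-1


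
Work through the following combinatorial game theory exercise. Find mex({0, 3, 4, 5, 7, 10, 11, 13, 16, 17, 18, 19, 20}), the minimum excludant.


Set = {0, 3, 4, 5, 7, 10, 11, 13, 16, 17, 18, 19, 20}
0 is in the set.
1 is NOT in the set. This is the mex.
mex = 1

1


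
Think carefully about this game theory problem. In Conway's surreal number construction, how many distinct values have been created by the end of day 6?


Day 0: {|} = 0 is born. Count = 1.
Day n: the number of surreal numbers born by day n is 2^(n+1) - 1.
By day 0: 2^1 - 1 = 1
By day 1: 2^2 - 1 = 3
By day 2: 2^3 - 1 = 7
By day 3: 2^4 - 1 = 15
By day 4: 2^5 - 1 = 31
By day 5: 2^6 - 1 = 63
By day 6: 2^7 - 1 = 127
By day 6: 127 surreal numbers.

127


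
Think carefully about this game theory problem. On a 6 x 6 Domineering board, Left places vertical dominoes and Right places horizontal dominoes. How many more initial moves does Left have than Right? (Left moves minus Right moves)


Board is 6 x 6 (rows x cols).
Left (vertical) placements: (rows-1) * cols = 5 * 6 = 30
Right (horizontal) placements: rows * (cols-1) = 6 * 5 = 30
Advantage = Left - Right = 30 - 30 = 0

0
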